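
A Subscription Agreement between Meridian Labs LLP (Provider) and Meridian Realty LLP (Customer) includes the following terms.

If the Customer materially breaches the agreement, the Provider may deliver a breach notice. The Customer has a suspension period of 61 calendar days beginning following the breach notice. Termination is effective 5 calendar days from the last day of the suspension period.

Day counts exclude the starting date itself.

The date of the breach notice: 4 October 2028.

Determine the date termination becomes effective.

The last day of the suspension period: 4 October 2028 + 61 days = 4 December 2028.
The date termination becomes effective: 4 December 2028 + 5 days = 9 December 2028.

9 December 2028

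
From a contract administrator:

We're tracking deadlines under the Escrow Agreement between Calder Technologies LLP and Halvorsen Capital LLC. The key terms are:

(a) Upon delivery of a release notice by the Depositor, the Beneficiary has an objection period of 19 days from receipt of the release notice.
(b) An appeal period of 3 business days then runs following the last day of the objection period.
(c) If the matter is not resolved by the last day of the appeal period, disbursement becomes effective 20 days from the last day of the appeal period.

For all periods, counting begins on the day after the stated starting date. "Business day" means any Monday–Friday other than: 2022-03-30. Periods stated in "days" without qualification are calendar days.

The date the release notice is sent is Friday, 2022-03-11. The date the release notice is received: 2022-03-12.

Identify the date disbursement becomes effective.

2022-04-25

The last day of the objection period: 2022-03-12 + 19 days = 2022-03-31.
The last day of the appeal period: 3 business days after Thursday, 2022-03-31, skipping weekends — Apr 1, Apr 4, Apr 5 — lands on Tuesday, 2022-04-05.
The date disbursement becomes effective: 20 calendar days after 2022-04-05 is 2022-04-25.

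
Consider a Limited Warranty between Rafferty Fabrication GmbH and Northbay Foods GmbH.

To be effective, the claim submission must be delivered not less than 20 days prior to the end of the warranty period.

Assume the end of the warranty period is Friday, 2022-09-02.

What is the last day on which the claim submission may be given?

2022-09-02 minus 20 days is 2022-08-13.

2022-08-13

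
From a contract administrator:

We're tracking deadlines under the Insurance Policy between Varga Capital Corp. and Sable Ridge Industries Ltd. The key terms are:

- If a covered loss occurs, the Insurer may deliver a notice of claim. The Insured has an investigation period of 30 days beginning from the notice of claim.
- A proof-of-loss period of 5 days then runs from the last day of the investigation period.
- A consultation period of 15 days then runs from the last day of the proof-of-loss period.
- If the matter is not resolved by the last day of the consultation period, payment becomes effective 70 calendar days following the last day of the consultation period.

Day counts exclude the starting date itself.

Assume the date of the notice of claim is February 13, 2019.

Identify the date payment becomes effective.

The last day of the investigation period: 30 calendar days after February 13, 2019 is March 15, 2019.
Adding 5 calendar days to March 15, 2019 gives March 20, 2019, which is the last day of the proof-of-loss period.
The last day of the consultation period: 15 calendar days after March 20, 2019 is April 4, 2019.
Adding 70 calendar days to April 4, 2019 gives June 13, 2019, which is the date payment becomes effective.

June 13, 2019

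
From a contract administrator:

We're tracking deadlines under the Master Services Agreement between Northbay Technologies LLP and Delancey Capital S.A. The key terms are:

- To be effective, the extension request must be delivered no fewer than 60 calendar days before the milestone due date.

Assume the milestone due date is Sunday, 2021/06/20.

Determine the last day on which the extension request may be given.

Counting back 60 calendar days from 2021/06/20 gives 2021/04/21.

2021/04/21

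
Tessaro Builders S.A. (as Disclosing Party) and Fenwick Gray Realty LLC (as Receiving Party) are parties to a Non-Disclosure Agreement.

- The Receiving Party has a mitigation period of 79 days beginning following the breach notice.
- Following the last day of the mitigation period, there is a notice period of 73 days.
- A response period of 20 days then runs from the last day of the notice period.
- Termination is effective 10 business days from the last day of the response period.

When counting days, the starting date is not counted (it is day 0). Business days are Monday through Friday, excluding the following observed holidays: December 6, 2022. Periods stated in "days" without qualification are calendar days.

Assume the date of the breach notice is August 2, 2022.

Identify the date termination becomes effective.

February 3, 2023

The last day of the mitigation period: August 2, 2022 + 79 days = October 20, 2022.
The last day of the notice period: 73 calendar days after October 20, 2022 is January 1, 2023.
Adding 20 calendar days to January 1, 2023 gives January 21, 2023, which is the last day of the response period.
From Saturday, January 21, 2023, 10 business days (Jan 23, Jan 24, Jan 25, Jan 26, Jan 27, Jan 30, Jan 31, Feb 1, Feb 2, Feb 3, skipping weekends) brings us to Friday, February 3, 2023, which is the date termination becomes effective.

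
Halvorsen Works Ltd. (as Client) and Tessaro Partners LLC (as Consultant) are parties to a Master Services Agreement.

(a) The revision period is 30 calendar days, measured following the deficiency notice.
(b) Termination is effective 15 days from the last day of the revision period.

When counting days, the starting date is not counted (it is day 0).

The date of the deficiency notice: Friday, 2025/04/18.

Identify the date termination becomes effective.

2025/06/02

Adding 30 calendar days to 2025/04/18 gives 2025/05/18, which is the last day of the revision period.
The date termination becomes effective: 15 calendar days after 2025/05/18 is 2025/06/02.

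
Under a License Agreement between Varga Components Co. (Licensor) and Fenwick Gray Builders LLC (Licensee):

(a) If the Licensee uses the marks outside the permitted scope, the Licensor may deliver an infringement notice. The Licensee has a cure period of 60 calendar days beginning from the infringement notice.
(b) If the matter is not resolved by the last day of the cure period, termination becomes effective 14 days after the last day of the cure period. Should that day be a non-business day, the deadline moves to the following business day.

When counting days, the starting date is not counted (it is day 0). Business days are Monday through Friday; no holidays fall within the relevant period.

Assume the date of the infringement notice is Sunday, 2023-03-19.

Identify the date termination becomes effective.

The last day of the cure period: 2023-03-19 + 60 days = 2023-05-18.
Adding 14 calendar days to 2023-05-18 gives 2023-06-01, which is the date termination becomes effective. 2023-06-01 is a Thursday, so no roll-forward applies.

2023-06-01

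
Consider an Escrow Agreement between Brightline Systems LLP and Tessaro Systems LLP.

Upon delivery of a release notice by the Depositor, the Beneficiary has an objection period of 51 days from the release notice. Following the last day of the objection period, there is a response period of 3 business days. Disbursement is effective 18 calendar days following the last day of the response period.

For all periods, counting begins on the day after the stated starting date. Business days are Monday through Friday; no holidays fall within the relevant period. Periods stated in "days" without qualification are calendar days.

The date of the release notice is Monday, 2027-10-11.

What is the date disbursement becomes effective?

The last day of the objection period: 51 calendar days after 2027-10-11 is 2027-12-01.
From Wednesday, 2027-12-01, 3 business days (Dec 2, Dec 3, Dec 6, skipping weekends) brings us to Monday, 2027-12-06, which is the last day of the response period.
The date disbursement becomes effective: 18 calendar days after 2027-12-06 is 2027-12-24.

2027-12-24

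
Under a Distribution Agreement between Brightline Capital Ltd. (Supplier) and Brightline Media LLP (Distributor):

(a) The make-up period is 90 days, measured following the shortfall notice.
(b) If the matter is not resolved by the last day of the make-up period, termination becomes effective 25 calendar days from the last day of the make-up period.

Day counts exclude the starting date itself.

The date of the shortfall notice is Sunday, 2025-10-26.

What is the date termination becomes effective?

The last day of the make-up period: 2025-10-26 + 90 days = 2026-01-24.
The date termination becomes effective: 25 calendar days after 2026-01-24 is 2026-02-18.

2026-02-18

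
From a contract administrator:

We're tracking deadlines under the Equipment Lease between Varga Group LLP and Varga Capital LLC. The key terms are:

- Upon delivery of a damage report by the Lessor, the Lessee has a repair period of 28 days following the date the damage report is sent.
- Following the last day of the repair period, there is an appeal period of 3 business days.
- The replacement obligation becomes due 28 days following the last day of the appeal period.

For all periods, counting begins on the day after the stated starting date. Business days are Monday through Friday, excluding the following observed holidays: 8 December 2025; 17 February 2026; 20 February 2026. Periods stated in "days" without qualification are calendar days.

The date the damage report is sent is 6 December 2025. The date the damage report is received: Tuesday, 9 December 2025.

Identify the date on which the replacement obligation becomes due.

The last day of the repair period: 6 December 2025 + 28 days = 3 January 2026.
The last day of the appeal period: 3 business days after Saturday, 3 January 2026, skipping weekends — Jan 5, Jan 6, Jan 7 — lands on Wednesday, 7 January 2026.
The date on which the replacement obligation becomes due: 7 January 2026 + 28 days = 4 February 2026.

4 February 2026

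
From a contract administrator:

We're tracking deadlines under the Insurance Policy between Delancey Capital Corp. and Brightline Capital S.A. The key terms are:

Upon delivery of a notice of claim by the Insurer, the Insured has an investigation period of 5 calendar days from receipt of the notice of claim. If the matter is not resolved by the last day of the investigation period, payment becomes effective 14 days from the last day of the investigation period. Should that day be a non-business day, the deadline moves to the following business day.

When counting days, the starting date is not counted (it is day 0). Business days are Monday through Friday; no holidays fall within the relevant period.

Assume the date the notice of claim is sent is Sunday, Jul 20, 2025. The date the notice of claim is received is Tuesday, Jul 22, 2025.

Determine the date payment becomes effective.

Adding 5 calendar days to Jul 22, 2025 gives Jul 27, 2025, which is the last day of the investigation period.
The date payment becomes effective: 14 calendar days after Jul 27, 2025 is Aug 10, 2025. That falls on a Sunday, so it rolls to the next business day, Monday, Aug 11, 2025.

Aug 11, 2025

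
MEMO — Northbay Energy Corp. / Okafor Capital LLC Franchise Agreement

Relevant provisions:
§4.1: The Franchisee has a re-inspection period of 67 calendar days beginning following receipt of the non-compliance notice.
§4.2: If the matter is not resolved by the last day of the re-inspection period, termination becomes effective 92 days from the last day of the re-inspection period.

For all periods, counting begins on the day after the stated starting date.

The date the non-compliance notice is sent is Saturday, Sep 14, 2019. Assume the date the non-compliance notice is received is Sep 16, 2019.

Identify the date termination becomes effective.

Feb 22, 2020

The last day of the re-inspection period: 67 calendar days after Sep 16, 2019 is Nov 22, 2019.
The date termination becomes effective: Nov 22, 2019 + 92 days = Feb 22, 2020.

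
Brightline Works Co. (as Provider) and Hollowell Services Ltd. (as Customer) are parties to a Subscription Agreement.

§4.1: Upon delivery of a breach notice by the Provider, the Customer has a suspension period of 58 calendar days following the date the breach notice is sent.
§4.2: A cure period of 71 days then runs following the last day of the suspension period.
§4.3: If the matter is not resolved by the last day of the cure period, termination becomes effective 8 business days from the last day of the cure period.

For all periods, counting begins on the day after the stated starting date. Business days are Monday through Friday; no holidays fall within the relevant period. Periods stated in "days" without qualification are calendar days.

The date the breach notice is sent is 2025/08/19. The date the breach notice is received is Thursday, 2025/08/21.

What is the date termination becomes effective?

The last day of the suspension period: 58 calendar days after 2025/08/19 is 2025/10/16.
The last day of the cure period: 2025/10/16 + 71 days = 2025/12/26.
The date termination becomes effective: 8 business days after Friday, 2025/12/26, skipping weekends — Dec 29, Dec 30, Dec 31, Jan 1, Jan 2, Jan 5, Jan 6, Jan 7 — lands on Wednesday, 2026/01/07.

2026/01/07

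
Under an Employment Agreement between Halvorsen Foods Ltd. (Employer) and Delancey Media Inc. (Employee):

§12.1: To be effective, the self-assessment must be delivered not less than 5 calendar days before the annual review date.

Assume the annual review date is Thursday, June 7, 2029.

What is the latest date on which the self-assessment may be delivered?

June 2, 2029

June 7, 2029 minus 5 days is June 2, 2029.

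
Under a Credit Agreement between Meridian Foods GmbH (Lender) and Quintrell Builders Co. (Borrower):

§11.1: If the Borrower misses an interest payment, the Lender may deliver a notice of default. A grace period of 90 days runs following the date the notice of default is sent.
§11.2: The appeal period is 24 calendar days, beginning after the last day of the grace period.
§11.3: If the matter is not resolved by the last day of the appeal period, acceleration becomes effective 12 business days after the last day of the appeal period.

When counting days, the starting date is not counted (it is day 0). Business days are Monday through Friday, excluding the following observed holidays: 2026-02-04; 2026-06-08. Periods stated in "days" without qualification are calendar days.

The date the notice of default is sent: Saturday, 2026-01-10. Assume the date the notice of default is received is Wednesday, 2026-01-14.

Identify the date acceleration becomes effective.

The last day of the grace period: 2026-01-10 + 90 days = 2026-04-10.
The last day of the appeal period: 2026-04-10 + 24 days = 2026-05-04.
The date acceleration becomes effective: counting 12 business days from Monday, 2026-05-04 (May 5, May 6, May 7, May 8, …, May 18, May 19, May 20, skipping weekends) reaches Wednesday, 2026-05-20.

2026-05-20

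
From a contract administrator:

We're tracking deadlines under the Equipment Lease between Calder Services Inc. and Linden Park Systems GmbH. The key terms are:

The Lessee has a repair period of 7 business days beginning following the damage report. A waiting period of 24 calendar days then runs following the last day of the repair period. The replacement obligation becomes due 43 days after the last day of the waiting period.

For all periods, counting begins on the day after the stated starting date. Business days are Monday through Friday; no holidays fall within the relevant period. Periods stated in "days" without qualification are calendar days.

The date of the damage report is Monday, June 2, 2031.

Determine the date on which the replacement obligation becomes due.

August 17, 2031

From Monday, June 2, 2031, 7 business days (Jun 3, Jun 4, Jun 5, Jun 6, Jun 9, Jun 10, Jun 11, skipping weekends) brings us to Wednesday, June 11, 2031, which is the last day of the repair period.
The last day of the waiting period: 24 calendar days after June 11, 2031 is July 5, 2031.
The date on which the replacement obligation becomes due: July 5, 2031 + 43 days = August 17, 2031.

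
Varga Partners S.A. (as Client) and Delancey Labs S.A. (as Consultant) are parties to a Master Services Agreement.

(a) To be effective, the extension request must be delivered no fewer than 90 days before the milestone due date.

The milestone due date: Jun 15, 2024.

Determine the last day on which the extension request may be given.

Counting back 90 calendar days from Jun 15, 2024 gives Mar 17, 2024.

Mar 17, 2024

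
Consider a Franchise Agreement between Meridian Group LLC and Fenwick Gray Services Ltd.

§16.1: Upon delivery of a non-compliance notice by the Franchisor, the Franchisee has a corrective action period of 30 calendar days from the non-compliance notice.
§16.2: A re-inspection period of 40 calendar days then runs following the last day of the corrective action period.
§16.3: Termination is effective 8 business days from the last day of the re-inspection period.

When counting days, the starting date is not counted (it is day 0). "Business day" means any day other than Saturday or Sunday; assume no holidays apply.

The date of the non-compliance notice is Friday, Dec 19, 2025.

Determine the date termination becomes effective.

Mar 11, 2026

The last day of the corrective action period: Dec 19, 2025 + 30 days = Jan 18, 2026.
The last day of the re-inspection period: 40 calendar days after Jan 18, 2026 is Feb 27, 2026.
The date termination becomes effective: 8 business days after Friday, Feb 27, 2026, skipping weekends — Mar 2, Mar 3, Mar 4, Mar 5, Mar 6, Mar 9, Mar 10, Mar 11 — lands on Wednesday, Mar 11, 2026.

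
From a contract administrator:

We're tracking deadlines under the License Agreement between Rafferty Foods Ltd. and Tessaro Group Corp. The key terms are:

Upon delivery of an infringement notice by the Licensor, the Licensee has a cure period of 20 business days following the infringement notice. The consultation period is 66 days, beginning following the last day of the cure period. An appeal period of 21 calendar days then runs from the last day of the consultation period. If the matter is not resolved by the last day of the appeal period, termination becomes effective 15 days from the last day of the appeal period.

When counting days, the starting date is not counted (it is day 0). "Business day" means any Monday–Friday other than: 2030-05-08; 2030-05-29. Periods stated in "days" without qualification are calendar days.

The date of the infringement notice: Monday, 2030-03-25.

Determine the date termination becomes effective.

2030-08-02

From Monday, 2030-03-25, 20 business days (Mar 26, Mar 27, Mar 28, Mar 29, …, Apr 18, Apr 19, Apr 22, skipping weekends) brings us to Monday, 2030-04-22, which is the last day of the cure period.
The last day of the consultation period: 2030-04-22 + 66 days = 2030-06-27.
Adding 21 calendar days to 2030-06-27 gives 2030-07-18, which is the last day of the appeal period.
The date termination becomes effective: 15 calendar days after 2030-07-18 is 2030-08-02.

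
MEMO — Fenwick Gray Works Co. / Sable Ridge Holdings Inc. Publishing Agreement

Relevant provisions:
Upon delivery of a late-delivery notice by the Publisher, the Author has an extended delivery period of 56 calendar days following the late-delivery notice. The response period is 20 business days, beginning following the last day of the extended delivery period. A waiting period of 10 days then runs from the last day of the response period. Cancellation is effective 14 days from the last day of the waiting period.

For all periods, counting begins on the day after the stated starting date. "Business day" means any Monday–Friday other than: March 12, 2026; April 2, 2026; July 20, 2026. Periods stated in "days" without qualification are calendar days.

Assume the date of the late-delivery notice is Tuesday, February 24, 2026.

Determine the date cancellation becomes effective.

The last day of the extended delivery period: February 24, 2026 + 56 days = April 21, 2026.
The last day of the response period: 20 business days after Tuesday, April 21, 2026, skipping weekends — Apr 22, Apr 23, Apr 24, Apr 27, …, May 15, May 18, May 19 — lands on Tuesday, May 19, 2026.
The last day of the waiting period: 10 calendar days after May 19, 2026 is May 29, 2026.
The date cancellation becomes effective: 14 calendar days after May 29, 2026 is June 12, 2026.

June 12, 2026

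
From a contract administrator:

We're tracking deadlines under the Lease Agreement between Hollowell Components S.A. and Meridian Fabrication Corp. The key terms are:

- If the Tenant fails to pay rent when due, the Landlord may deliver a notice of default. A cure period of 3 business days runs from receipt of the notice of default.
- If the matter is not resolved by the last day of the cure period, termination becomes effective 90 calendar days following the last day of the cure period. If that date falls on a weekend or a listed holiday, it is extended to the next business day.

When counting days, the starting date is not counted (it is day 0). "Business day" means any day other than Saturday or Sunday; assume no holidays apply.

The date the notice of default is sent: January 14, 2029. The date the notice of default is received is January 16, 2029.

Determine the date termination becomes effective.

April 19, 2029

From Tuesday, January 16, 2029, 3 business days (Jan 17, Jan 18, Jan 19, skipping weekends) brings us to Friday, January 19, 2029, which is the last day of the cure period.
The date termination becomes effective: January 19, 2029 + 90 days = April 19, 2029. April 19, 2029 is a Thursday, so no roll-forward applies.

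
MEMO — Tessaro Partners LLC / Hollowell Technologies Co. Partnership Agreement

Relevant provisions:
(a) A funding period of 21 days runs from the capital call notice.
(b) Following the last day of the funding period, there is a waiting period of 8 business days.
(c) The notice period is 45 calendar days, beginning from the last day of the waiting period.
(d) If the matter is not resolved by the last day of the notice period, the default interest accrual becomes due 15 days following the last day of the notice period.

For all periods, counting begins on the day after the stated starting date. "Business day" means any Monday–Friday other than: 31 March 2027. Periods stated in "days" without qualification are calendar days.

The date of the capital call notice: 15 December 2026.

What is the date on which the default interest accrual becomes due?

The last day of the funding period: 21 calendar days after 15 December 2026 is 5 January 2027.
The last day of the waiting period: 8 business days after Tuesday, 5 January 2027, skipping weekends — Jan 6, Jan 7, Jan 8, Jan 11, Jan 12, Jan 13, Jan 14, Jan 15 — lands on Friday, 15 January 2027.
The last day of the notice period: 15 January 2027 + 45 days = 1 March 2027.
Adding 15 calendar days to 1 March 2027 gives 16 March 2027, which is the date on which the default interest accrual becomes due.

16 March 2027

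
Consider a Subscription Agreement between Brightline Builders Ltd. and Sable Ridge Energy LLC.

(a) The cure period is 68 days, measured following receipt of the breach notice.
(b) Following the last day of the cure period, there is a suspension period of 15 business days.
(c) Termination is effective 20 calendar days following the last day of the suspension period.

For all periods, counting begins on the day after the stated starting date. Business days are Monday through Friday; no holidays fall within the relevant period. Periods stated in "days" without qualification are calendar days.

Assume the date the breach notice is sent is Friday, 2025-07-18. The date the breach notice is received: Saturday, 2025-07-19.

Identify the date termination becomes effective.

2025-11-05

The last day of the cure period: 2025-07-19 + 68 days = 2025-09-25.
The last day of the suspension period: 15 business days after Thursday, 2025-09-25, skipping weekends — Sep 26, Sep 29, Sep 30, Oct 1, …, Oct 14, Oct 15, Oct 16 — lands on Thursday, 2025-10-16.
The date termination becomes effective: 20 calendar days after 2025-10-16 is 2025-11-05.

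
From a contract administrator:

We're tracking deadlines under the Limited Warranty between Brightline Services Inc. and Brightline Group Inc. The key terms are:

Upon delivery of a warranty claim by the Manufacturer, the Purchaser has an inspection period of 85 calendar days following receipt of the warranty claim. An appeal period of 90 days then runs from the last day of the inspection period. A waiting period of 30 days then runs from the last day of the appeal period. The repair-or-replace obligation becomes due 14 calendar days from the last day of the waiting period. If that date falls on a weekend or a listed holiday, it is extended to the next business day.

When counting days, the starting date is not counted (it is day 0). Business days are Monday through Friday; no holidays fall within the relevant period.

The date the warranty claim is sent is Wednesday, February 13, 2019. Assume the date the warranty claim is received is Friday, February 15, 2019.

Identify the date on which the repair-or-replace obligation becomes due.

September 23, 2019

The last day of the inspection period: 85 calendar days after February 15, 2019 is May 11, 2019.
Adding 90 calendar days to May 11, 2019 gives August 9, 2019, which is the last day of the appeal period.
Adding 30 calendar days to August 9, 2019 gives September 8, 2019, which is the last day of the waiting period.
Adding 14 calendar days to September 8, 2019 gives September 22, 2019, which is the date on which the repair-or-replace obligation becomes due. That falls on a Sunday, so it rolls to the next business day, Monday, September 23, 2019.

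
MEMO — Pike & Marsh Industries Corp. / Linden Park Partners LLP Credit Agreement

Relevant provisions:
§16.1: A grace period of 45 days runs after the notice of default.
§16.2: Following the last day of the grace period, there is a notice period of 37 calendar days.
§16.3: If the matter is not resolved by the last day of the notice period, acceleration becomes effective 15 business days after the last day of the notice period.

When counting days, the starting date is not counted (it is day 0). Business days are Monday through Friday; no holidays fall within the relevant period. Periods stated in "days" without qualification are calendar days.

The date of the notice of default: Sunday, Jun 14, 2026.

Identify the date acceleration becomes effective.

Sep 25, 2026

The last day of the grace period: Jun 14, 2026 + 45 days = Jul 29, 2026.
The last day of the notice period: 37 calendar days after Jul 29, 2026 is Sep 4, 2026.
The date acceleration becomes effective: counting 15 business days from Friday, Sep 4, 2026 (Sep 7, Sep 8, Sep 9, Sep 10, …, Sep 23, Sep 24, Sep 25, skipping weekends) reaches Friday, Sep 25, 2026.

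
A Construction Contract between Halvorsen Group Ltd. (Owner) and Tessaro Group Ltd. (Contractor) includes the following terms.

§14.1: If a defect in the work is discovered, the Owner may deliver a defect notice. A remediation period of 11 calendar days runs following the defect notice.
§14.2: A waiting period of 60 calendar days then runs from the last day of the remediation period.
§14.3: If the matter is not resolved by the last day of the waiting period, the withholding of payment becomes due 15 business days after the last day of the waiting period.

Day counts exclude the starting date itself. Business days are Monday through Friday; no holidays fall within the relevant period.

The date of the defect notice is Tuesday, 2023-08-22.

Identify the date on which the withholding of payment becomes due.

2023-11-22

The last day of the remediation period: 2023-08-22 + 11 days = 2023-09-02.
Adding 60 calendar days to 2023-09-02 gives 2023-11-01, which is the last day of the waiting period.
The date on which the withholding of payment becomes due: 15 business days after Wednesday, 2023-11-01, skipping weekends — Nov 2, Nov 3, Nov 6, Nov 7, …, Nov 20, Nov 21, Nov 22 — lands on Wednesday, 2023-11-22.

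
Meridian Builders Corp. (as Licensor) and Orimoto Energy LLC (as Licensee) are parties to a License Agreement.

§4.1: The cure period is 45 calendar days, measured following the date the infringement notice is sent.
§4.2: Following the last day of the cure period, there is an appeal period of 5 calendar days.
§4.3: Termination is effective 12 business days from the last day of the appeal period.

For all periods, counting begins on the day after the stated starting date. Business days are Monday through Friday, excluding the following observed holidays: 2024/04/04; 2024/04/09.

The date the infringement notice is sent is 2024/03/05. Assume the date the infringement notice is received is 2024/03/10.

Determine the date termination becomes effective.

2024/05/10

The last day of the cure period: 2024/03/05 + 45 days = 2024/04/19.
The last day of the appeal period: 5 calendar days after 2024/04/19 is 2024/04/24.
The date termination becomes effective: 12 business days after Wednesday, 2024/04/24, skipping weekends — Apr 25, Apr 26, Apr 29, Apr 30, …, May 8, May 9, May 10 — lands on Friday, 2024/05/10.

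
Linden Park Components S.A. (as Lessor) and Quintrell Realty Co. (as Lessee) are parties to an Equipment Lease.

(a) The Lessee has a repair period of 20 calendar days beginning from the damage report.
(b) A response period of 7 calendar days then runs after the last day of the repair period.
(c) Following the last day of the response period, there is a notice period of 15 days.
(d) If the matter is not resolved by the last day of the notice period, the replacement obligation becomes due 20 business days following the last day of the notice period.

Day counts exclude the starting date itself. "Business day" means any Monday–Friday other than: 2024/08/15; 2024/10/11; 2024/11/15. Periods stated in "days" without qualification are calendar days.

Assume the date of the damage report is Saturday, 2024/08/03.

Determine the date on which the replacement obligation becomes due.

The last day of the repair period: 20 calendar days after 2024/08/03 is 2024/08/23.
The last day of the response period: 2024/08/23 + 7 days = 2024/08/30.
The last day of the notice period: 15 calendar days after 2024/08/30 is 2024/09/14.
The date on which the replacement obligation becomes due: counting 20 business days from Saturday, 2024/09/14 (Sep 16, Sep 17, Sep 18, Sep 19, …, Oct 9, Oct 10, Oct 14, skipping weekends and the listed holiday on Oct 11) reaches Monday, 2024/10/14.

2024/10/14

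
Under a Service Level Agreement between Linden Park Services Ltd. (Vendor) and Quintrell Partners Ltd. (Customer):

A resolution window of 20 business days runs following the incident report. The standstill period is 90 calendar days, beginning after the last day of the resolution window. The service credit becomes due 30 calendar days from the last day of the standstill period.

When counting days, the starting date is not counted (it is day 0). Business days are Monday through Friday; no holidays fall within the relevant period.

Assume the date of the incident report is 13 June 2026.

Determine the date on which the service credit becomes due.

From Saturday, 13 June 2026, 20 business days (Jun 15, Jun 16, Jun 17, Jun 18, …, Jul 8, Jul 9, Jul 10, skipping weekends) brings us to Friday, 10 July 2026, which is the last day of the resolution window.
The last day of the standstill period: 10 July 2026 + 90 days = 8 October 2026.
The date on which the service credit becomes due: 30 calendar days after 8 October 2026 is 7 November 2026.

7 November 2026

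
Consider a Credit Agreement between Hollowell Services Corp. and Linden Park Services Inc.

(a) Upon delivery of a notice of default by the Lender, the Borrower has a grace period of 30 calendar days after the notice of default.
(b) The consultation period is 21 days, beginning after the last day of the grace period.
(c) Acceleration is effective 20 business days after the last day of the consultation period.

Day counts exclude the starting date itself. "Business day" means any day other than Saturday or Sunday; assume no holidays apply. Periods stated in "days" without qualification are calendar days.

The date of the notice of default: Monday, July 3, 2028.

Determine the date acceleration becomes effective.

September 20, 2028

The last day of the grace period: 30 calendar days after July 3, 2028 is August 2, 2028.
Adding 21 calendar days to August 2, 2028 gives August 23, 2028, which is the last day of the consultation period.
The date acceleration becomes effective: 20 business days after Wednesday, August 23, 2028, skipping weekends — Aug 24, Aug 25, Aug 28, Aug 29, …, Sep 18, Sep 19, Sep 20 — lands on Wednesday, September 20, 2028.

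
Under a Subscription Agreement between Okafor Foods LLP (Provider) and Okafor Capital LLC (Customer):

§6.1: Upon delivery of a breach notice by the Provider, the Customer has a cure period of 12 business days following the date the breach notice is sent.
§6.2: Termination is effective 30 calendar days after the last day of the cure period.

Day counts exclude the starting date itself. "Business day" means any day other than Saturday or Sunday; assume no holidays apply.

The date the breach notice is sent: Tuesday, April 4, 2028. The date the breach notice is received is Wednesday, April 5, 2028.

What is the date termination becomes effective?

May 20, 2028

The last day of the cure period: 12 business days after Tuesday, April 4, 2028, skipping weekends — Apr 5, Apr 6, Apr 7, Apr 10, …, Apr 18, Apr 19, Apr 20 — lands on Thursday, April 20, 2028.
Adding 30 calendar days to April 20, 2028 gives May 20, 2028, which is the date termination becomes effective.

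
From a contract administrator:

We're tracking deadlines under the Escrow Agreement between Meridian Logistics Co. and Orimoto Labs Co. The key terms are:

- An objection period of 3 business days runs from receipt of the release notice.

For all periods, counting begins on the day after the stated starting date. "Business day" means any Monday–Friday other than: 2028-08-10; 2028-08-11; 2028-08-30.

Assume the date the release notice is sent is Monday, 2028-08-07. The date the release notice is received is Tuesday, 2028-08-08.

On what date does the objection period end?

2028-08-15

The last day of the objection period: counting 3 business days from Tuesday, 2028-08-08 (Aug 9, Aug 14, Aug 15, skipping weekends and the listed holidays on Aug 10, Aug 11) reaches Tuesday, 2028-08-15.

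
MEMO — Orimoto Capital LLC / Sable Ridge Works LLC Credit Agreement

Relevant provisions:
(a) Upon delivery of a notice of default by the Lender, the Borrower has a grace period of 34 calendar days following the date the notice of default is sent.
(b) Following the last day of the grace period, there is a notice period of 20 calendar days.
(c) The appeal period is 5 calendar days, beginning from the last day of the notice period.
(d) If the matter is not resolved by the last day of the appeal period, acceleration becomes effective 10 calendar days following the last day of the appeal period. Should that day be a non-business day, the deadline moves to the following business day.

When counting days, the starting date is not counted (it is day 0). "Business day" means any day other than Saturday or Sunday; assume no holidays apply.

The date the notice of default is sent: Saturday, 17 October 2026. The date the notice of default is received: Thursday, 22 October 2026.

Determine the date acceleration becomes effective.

Adding 34 calendar days to 17 October 2026 gives 20 November 2026, which is the last day of the grace period.
The last day of the notice period: 20 calendar days after 20 November 2026 is 10 December 2026.
Adding 5 calendar days to 10 December 2026 gives 15 December 2026, which is the last day of the appeal period.
The date acceleration becomes effective: 10 calendar days after 15 December 2026 is 25 December 2026. 25 December 2026 is a Friday, so no roll-forward applies.

25 December 2026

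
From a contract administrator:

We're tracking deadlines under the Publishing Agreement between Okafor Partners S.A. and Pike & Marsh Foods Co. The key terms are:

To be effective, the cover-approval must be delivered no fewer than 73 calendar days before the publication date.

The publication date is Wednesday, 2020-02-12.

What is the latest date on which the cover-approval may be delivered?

2019-12-01

Counting back 73 calendar days from 2020-02-12 gives 2019-12-01.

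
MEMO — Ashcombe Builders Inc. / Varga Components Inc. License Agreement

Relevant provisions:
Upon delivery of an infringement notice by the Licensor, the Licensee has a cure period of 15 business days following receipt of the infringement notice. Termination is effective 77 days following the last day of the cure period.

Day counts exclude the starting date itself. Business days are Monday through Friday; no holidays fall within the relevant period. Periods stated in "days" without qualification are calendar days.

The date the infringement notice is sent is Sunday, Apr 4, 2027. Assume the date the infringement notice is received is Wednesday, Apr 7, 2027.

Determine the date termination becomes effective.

From Wednesday, Apr 7, 2027, 15 business days (Apr 8, Apr 9, Apr 12, Apr 13, …, Apr 26, Apr 27, Apr 28, skipping weekends) brings us to Wednesday, Apr 28, 2027, which is the last day of the cure period.
The date termination becomes effective: Apr 28, 2027 + 77 days = Jul 14, 2027.

Jul 14, 2027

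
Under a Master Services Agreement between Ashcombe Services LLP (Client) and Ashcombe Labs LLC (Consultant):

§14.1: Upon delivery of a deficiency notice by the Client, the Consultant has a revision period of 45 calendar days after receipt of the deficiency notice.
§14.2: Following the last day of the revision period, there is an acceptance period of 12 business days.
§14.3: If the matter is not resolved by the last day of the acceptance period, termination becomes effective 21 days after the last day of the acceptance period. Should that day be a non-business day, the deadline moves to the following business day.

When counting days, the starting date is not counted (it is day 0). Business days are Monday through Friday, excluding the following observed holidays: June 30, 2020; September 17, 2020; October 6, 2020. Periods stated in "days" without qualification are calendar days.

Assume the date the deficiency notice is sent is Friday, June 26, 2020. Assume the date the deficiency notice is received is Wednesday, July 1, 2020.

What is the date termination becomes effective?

September 22, 2020

Adding 45 calendar days to July 1, 2020 gives August 15, 2020, which is the last day of the revision period.
The last day of the acceptance period: 12 business days after Saturday, August 15, 2020, skipping weekends — Aug 17, Aug 18, Aug 19, Aug 20, …, Aug 28, Aug 31, Sep 1 — lands on Tuesday, September 1, 2020.
The date termination becomes effective: 21 calendar days after September 1, 2020 is September 22, 2020. September 22, 2020 is a Tuesday and is not a listed holiday, so no roll-forward applies.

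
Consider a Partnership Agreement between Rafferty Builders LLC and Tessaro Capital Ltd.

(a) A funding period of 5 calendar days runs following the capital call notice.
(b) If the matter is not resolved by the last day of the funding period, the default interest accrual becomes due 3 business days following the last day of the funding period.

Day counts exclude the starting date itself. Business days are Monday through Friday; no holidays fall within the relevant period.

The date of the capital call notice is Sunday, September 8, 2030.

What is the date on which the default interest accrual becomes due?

September 18, 2030

Adding 5 calendar days to September 8, 2030 gives September 13, 2030, which is the last day of the funding period.
The date on which the default interest accrual becomes due: counting 3 business days from Friday, September 13, 2030 (Sep 16, Sep 17, Sep 18, skipping weekends) reaches Wednesday, September 18, 2030.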